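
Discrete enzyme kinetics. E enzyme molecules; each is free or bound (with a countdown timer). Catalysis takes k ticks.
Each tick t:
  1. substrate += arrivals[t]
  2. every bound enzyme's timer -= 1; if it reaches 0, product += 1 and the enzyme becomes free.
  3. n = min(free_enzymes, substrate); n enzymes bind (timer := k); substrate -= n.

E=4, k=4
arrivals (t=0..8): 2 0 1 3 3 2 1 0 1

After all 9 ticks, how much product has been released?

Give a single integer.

Answer: 6

Derivation:
t=0: arr=2 -> substrate=0 bound=2 product=0
t=1: arr=0 -> substrate=0 bound=2 product=0
t=2: arr=1 -> substrate=0 bound=3 product=0
t=3: arr=3 -> substrate=2 bound=4 product=0
t=4: arr=3 -> substrate=3 bound=4 product=2
t=5: arr=2 -> substrate=5 bound=4 product=2
t=6: arr=1 -> substrate=5 bound=4 product=3
t=7: arr=0 -> substrate=4 bound=4 product=4
t=8: arr=1 -> substrate=3 bound=4 product=6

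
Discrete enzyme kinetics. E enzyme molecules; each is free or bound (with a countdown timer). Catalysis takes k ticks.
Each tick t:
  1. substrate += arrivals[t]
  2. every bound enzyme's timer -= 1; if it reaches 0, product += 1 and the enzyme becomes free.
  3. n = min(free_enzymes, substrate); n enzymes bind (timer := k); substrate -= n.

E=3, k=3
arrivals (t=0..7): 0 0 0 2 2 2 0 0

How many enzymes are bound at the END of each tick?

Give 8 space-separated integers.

t=0: arr=0 -> substrate=0 bound=0 product=0
t=1: arr=0 -> substrate=0 bound=0 product=0
t=2: arr=0 -> substrate=0 bound=0 product=0
t=3: arr=2 -> substrate=0 bound=2 product=0
t=4: arr=2 -> substrate=1 bound=3 product=0
t=5: arr=2 -> substrate=3 bound=3 product=0
t=6: arr=0 -> substrate=1 bound=3 product=2
t=7: arr=0 -> substrate=0 bound=3 product=3

Answer: 0 0 0 2 3 3 3 3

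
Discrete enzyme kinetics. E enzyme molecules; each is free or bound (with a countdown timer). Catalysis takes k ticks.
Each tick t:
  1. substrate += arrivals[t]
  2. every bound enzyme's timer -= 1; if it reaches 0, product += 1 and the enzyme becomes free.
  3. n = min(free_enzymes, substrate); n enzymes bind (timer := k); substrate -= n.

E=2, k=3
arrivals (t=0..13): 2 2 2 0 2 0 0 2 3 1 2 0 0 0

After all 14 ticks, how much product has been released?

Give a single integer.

t=0: arr=2 -> substrate=0 bound=2 product=0
t=1: arr=2 -> substrate=2 bound=2 product=0
t=2: arr=2 -> substrate=4 bound=2 product=0
t=3: arr=0 -> substrate=2 bound=2 product=2
t=4: arr=2 -> substrate=4 bound=2 product=2
t=5: arr=0 -> substrate=4 bound=2 product=2
t=6: arr=0 -> substrate=2 bound=2 product=4
t=7: arr=2 -> substrate=4 bound=2 product=4
t=8: arr=3 -> substrate=7 bound=2 product=4
t=9: arr=1 -> substrate=6 bound=2 product=6
t=10: arr=2 -> substrate=8 bound=2 product=6
t=11: arr=0 -> substrate=8 bound=2 product=6
t=12: arr=0 -> substrate=6 bound=2 product=8
t=13: arr=0 -> substrate=6 bound=2 product=8

Answer: 8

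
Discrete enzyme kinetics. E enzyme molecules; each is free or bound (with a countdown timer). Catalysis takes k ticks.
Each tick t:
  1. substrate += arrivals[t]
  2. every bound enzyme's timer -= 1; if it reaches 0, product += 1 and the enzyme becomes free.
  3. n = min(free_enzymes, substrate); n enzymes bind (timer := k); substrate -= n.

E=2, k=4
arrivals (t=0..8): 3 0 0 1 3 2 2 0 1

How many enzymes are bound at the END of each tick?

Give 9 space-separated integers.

t=0: arr=3 -> substrate=1 bound=2 product=0
t=1: arr=0 -> substrate=1 bound=2 product=0
t=2: arr=0 -> substrate=1 bound=2 product=0
t=3: arr=1 -> substrate=2 bound=2 product=0
t=4: arr=3 -> substrate=3 bound=2 product=2
t=5: arr=2 -> substrate=5 bound=2 product=2
t=6: arr=2 -> substrate=7 bound=2 product=2
t=7: arr=0 -> substrate=7 bound=2 product=2
t=8: arr=1 -> substrate=6 bound=2 product=4

Answer: 2 2 2 2 2 2 2 2 2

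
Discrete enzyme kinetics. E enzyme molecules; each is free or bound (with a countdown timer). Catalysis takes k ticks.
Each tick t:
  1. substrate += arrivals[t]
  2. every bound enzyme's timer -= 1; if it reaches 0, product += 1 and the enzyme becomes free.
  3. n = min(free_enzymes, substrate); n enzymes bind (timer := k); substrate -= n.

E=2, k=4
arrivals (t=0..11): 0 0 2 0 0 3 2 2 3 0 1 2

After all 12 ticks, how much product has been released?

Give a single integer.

t=0: arr=0 -> substrate=0 bound=0 product=0
t=1: arr=0 -> substrate=0 bound=0 product=0
t=2: arr=2 -> substrate=0 bound=2 product=0
t=3: arr=0 -> substrate=0 bound=2 product=0
t=4: arr=0 -> substrate=0 bound=2 product=0
t=5: arr=3 -> substrate=3 bound=2 product=0
t=6: arr=2 -> substrate=3 bound=2 product=2
t=7: arr=2 -> substrate=5 bound=2 product=2
t=8: arr=3 -> substrate=8 bound=2 product=2
t=9: arr=0 -> substrate=8 bound=2 product=2
t=10: arr=1 -> substrate=7 bound=2 product=4
t=11: arr=2 -> substrate=9 bound=2 product=4

Answer: 4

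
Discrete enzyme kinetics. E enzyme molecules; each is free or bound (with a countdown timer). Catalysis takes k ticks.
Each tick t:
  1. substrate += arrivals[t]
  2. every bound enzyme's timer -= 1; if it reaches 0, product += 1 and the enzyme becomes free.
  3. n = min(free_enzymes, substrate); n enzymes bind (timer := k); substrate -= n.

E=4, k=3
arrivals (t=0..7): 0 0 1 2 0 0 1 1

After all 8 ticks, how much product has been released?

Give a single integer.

t=0: arr=0 -> substrate=0 bound=0 product=0
t=1: arr=0 -> substrate=0 bound=0 product=0
t=2: arr=1 -> substrate=0 bound=1 product=0
t=3: arr=2 -> substrate=0 bound=3 product=0
t=4: arr=0 -> substrate=0 bound=3 product=0
t=5: arr=0 -> substrate=0 bound=2 product=1
t=6: arr=1 -> substrate=0 bound=1 product=3
t=7: arr=1 -> substrate=0 bound=2 product=3

Answer: 3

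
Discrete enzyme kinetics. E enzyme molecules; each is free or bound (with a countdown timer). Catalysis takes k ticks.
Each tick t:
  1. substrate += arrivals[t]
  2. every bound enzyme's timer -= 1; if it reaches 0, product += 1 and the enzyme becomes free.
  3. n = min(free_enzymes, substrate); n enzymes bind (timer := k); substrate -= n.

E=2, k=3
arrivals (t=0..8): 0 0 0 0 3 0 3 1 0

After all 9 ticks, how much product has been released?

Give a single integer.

t=0: arr=0 -> substrate=0 bound=0 product=0
t=1: arr=0 -> substrate=0 bound=0 product=0
t=2: arr=0 -> substrate=0 bound=0 product=0
t=3: arr=0 -> substrate=0 bound=0 product=0
t=4: arr=3 -> substrate=1 bound=2 product=0
t=5: arr=0 -> substrate=1 bound=2 product=0
t=6: arr=3 -> substrate=4 bound=2 product=0
t=7: arr=1 -> substrate=3 bound=2 product=2
t=8: arr=0 -> substrate=3 bound=2 product=2

Answer: 2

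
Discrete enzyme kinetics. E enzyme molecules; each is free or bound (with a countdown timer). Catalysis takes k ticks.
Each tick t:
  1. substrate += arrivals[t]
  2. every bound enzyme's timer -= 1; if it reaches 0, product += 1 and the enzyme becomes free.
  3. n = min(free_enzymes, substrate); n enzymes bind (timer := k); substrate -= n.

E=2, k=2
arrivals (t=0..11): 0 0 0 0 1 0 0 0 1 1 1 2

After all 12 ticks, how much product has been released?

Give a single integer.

Answer: 3

Derivation:
t=0: arr=0 -> substrate=0 bound=0 product=0
t=1: arr=0 -> substrate=0 bound=0 product=0
t=2: arr=0 -> substrate=0 bound=0 product=0
t=3: arr=0 -> substrate=0 bound=0 product=0
t=4: arr=1 -> substrate=0 bound=1 product=0
t=5: arr=0 -> substrate=0 bound=1 product=0
t=6: arr=0 -> substrate=0 bound=0 product=1
t=7: arr=0 -> substrate=0 bound=0 product=1
t=8: arr=1 -> substrate=0 bound=1 product=1
t=9: arr=1 -> substrate=0 bound=2 product=1
t=10: arr=1 -> substrate=0 bound=2 product=2
t=11: arr=2 -> substrate=1 bound=2 product=3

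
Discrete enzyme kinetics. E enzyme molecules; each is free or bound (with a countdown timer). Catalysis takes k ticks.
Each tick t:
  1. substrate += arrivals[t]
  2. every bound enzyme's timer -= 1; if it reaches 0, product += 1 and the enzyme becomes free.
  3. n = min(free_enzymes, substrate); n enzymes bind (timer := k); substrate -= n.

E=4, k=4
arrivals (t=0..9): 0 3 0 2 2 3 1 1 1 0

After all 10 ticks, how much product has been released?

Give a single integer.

Answer: 7

Derivation:
t=0: arr=0 -> substrate=0 bound=0 product=0
t=1: arr=3 -> substrate=0 bound=3 product=0
t=2: arr=0 -> substrate=0 bound=3 product=0
t=3: arr=2 -> substrate=1 bound=4 product=0
t=4: arr=2 -> substrate=3 bound=4 product=0
t=5: arr=3 -> substrate=3 bound=4 product=3
t=6: arr=1 -> substrate=4 bound=4 product=3
t=7: arr=1 -> substrate=4 bound=4 product=4
t=8: arr=1 -> substrate=5 bound=4 product=4
t=9: arr=0 -> substrate=2 bound=4 product=7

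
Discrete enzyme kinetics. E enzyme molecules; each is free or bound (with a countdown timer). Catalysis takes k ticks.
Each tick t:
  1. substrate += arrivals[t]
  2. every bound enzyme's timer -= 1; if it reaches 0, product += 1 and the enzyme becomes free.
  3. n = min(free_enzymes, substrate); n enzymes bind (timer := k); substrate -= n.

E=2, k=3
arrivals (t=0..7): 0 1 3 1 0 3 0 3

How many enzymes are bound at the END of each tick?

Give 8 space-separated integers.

t=0: arr=0 -> substrate=0 bound=0 product=0
t=1: arr=1 -> substrate=0 bound=1 product=0
t=2: arr=3 -> substrate=2 bound=2 product=0
t=3: arr=1 -> substrate=3 bound=2 product=0
t=4: arr=0 -> substrate=2 bound=2 product=1
t=5: arr=3 -> substrate=4 bound=2 product=2
t=6: arr=0 -> substrate=4 bound=2 product=2
t=7: arr=3 -> substrate=6 bound=2 product=3

Answer: 0 1 2 2 2 2 2 2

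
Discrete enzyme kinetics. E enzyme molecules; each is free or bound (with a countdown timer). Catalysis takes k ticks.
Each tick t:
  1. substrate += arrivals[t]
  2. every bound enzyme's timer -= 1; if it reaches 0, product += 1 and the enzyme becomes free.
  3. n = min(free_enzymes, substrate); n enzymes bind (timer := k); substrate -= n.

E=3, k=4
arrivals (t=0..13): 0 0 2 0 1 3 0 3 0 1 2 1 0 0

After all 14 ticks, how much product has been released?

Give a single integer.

t=0: arr=0 -> substrate=0 bound=0 product=0
t=1: arr=0 -> substrate=0 bound=0 product=0
t=2: arr=2 -> substrate=0 bound=2 product=0
t=3: arr=0 -> substrate=0 bound=2 product=0
t=4: arr=1 -> substrate=0 bound=3 product=0
t=5: arr=3 -> substrate=3 bound=3 product=0
t=6: arr=0 -> substrate=1 bound=3 product=2
t=7: arr=3 -> substrate=4 bound=3 product=2
t=8: arr=0 -> substrate=3 bound=3 product=3
t=9: arr=1 -> substrate=4 bound=3 product=3
t=10: arr=2 -> substrate=4 bound=3 product=5
t=11: arr=1 -> substrate=5 bound=3 product=5
t=12: arr=0 -> substrate=4 bound=3 product=6
t=13: arr=0 -> substrate=4 bound=3 product=6

Answer: 6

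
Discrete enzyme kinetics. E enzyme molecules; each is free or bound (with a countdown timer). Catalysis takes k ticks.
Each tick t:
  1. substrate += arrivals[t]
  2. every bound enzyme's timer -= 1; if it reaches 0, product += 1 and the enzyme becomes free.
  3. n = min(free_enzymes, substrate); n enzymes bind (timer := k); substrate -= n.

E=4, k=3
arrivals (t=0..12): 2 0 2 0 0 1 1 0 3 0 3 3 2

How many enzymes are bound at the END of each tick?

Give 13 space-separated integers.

Answer: 2 2 4 2 2 1 2 2 4 3 4 4 4

Derivation:
t=0: arr=2 -> substrate=0 bound=2 product=0
t=1: arr=0 -> substrate=0 bound=2 product=0
t=2: arr=2 -> substrate=0 bound=4 product=0
t=3: arr=0 -> substrate=0 bound=2 product=2
t=4: arr=0 -> substrate=0 bound=2 product=2
t=5: arr=1 -> substrate=0 bound=1 product=4
t=6: arr=1 -> substrate=0 bound=2 product=4
t=7: arr=0 -> substrate=0 bound=2 product=4
t=8: arr=3 -> substrate=0 bound=4 product=5
t=9: arr=0 -> substrate=0 bound=3 product=6
t=10: arr=3 -> substrate=2 bound=4 product=6
t=11: arr=3 -> substrate=2 bound=4 product=9
t=12: arr=2 -> substrate=4 bound=4 product=9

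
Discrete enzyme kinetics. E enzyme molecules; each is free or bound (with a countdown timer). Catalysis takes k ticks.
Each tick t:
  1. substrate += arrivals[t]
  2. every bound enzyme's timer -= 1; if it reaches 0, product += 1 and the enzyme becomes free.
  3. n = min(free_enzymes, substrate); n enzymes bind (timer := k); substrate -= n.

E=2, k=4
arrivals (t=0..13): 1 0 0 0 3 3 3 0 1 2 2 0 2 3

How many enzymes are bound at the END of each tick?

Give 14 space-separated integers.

t=0: arr=1 -> substrate=0 bound=1 product=0
t=1: arr=0 -> substrate=0 bound=1 product=0
t=2: arr=0 -> substrate=0 bound=1 product=0
t=3: arr=0 -> substrate=0 bound=1 product=0
t=4: arr=3 -> substrate=1 bound=2 product=1
t=5: arr=3 -> substrate=4 bound=2 product=1
t=6: arr=3 -> substrate=7 bound=2 product=1
t=7: arr=0 -> substrate=7 bound=2 product=1
t=8: arr=1 -> substrate=6 bound=2 product=3
t=9: arr=2 -> substrate=8 bound=2 product=3
t=10: arr=2 -> substrate=10 bound=2 product=3
t=11: arr=0 -> substrate=10 bound=2 product=3
t=12: arr=2 -> substrate=10 bound=2 product=5
t=13: arr=3 -> substrate=13 bound=2 product=5

Answer: 1 1 1 1 2 2 2 2 2 2 2 2 2 2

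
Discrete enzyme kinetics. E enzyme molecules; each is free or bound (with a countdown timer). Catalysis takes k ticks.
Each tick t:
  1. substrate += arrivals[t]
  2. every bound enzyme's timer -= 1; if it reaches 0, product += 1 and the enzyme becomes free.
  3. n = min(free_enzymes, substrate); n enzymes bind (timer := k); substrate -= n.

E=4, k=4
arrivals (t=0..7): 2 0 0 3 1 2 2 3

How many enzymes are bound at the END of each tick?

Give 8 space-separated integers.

t=0: arr=2 -> substrate=0 bound=2 product=0
t=1: arr=0 -> substrate=0 bound=2 product=0
t=2: arr=0 -> substrate=0 bound=2 product=0
t=3: arr=3 -> substrate=1 bound=4 product=0
t=4: arr=1 -> substrate=0 bound=4 product=2
t=5: arr=2 -> substrate=2 bound=4 product=2
t=6: arr=2 -> substrate=4 bound=4 product=2
t=7: arr=3 -> substrate=5 bound=4 product=4

Answer: 2 2 2 4 4 4 4 4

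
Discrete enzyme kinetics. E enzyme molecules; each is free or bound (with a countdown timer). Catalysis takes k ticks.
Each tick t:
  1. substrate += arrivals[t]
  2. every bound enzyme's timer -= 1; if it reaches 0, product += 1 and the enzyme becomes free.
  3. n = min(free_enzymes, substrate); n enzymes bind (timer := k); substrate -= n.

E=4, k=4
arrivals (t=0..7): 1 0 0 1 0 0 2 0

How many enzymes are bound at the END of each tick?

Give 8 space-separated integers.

Answer: 1 1 1 2 1 1 3 2

Derivation:
t=0: arr=1 -> substrate=0 bound=1 product=0
t=1: arr=0 -> substrate=0 bound=1 product=0
t=2: arr=0 -> substrate=0 bound=1 product=0
t=3: arr=1 -> substrate=0 bound=2 product=0
t=4: arr=0 -> substrate=0 bound=1 product=1
t=5: arr=0 -> substrate=0 bound=1 product=1
t=6: arr=2 -> substrate=0 bound=3 product=1
t=7: arr=0 -> substrate=0 bound=2 product=2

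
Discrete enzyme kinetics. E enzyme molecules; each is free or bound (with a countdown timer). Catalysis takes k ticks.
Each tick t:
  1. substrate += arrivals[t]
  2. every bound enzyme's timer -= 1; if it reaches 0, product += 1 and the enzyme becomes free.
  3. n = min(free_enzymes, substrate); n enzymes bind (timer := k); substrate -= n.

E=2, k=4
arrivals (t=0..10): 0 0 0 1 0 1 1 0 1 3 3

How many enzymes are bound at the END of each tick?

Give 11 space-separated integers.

t=0: arr=0 -> substrate=0 bound=0 product=0
t=1: arr=0 -> substrate=0 bound=0 product=0
t=2: arr=0 -> substrate=0 bound=0 product=0
t=3: arr=1 -> substrate=0 bound=1 product=0
t=4: arr=0 -> substrate=0 bound=1 product=0
t=5: arr=1 -> substrate=0 bound=2 product=0
t=6: arr=1 -> substrate=1 bound=2 product=0
t=7: arr=0 -> substrate=0 bound=2 product=1
t=8: arr=1 -> substrate=1 bound=2 product=1
t=9: arr=3 -> substrate=3 bound=2 product=2
t=10: arr=3 -> substrate=6 bound=2 product=2

Answer: 0 0 0 1 1 2 2 2 2 2 2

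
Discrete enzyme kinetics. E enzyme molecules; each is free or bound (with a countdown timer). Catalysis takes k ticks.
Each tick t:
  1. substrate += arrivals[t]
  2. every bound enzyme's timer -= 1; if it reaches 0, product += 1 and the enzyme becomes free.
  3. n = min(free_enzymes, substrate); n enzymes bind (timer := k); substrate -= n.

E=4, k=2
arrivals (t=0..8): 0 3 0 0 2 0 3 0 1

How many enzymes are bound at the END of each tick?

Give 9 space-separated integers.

Answer: 0 3 3 0 2 2 3 3 1

Derivation:
t=0: arr=0 -> substrate=0 bound=0 product=0
t=1: arr=3 -> substrate=0 bound=3 product=0
t=2: arr=0 -> substrate=0 bound=3 product=0
t=3: arr=0 -> substrate=0 bound=0 product=3
t=4: arr=2 -> substrate=0 bound=2 product=3
t=5: arr=0 -> substrate=0 bound=2 product=3
t=6: arr=3 -> substrate=0 bound=3 product=5
t=7: arr=0 -> substrate=0 bound=3 product=5
t=8: arr=1 -> substrate=0 bound=1 product=8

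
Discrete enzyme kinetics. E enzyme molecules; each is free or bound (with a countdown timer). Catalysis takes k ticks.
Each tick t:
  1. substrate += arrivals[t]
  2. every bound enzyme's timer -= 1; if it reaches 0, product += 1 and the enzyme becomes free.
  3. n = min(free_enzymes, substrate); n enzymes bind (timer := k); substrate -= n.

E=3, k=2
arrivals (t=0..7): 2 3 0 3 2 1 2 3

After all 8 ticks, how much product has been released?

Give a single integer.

Answer: 9

Derivation:
t=0: arr=2 -> substrate=0 bound=2 product=0
t=1: arr=3 -> substrate=2 bound=3 product=0
t=2: arr=0 -> substrate=0 bound=3 product=2
t=3: arr=3 -> substrate=2 bound=3 product=3
t=4: arr=2 -> substrate=2 bound=3 product=5
t=5: arr=1 -> substrate=2 bound=3 product=6
t=6: arr=2 -> substrate=2 bound=3 product=8
t=7: arr=3 -> substrate=4 bound=3 product=9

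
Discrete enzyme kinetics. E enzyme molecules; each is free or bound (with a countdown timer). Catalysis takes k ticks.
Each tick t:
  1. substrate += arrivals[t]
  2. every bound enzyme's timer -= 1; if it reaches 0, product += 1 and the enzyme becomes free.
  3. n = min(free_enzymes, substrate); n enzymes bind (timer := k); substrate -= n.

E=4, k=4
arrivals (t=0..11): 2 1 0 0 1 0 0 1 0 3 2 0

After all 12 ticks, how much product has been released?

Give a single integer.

t=0: arr=2 -> substrate=0 bound=2 product=0
t=1: arr=1 -> substrate=0 bound=3 product=0
t=2: arr=0 -> substrate=0 bound=3 product=0
t=3: arr=0 -> substrate=0 bound=3 product=0
t=4: arr=1 -> substrate=0 bound=2 product=2
t=5: arr=0 -> substrate=0 bound=1 product=3
t=6: arr=0 -> substrate=0 bound=1 product=3
t=7: arr=1 -> substrate=0 bound=2 product=3
t=8: arr=0 -> substrate=0 bound=1 product=4
t=9: arr=3 -> substrate=0 bound=4 product=4
t=10: arr=2 -> substrate=2 bound=4 product=4
t=11: arr=0 -> substrate=1 bound=4 product=5

Answer: 5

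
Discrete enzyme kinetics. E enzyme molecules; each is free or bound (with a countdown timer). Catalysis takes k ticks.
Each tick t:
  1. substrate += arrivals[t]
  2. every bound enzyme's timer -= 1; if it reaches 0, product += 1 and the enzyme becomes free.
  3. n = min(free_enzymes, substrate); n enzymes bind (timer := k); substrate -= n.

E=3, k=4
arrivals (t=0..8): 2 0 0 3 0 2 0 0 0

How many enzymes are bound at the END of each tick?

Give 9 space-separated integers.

Answer: 2 2 2 3 3 3 3 3 2

Derivation:
t=0: arr=2 -> substrate=0 bound=2 product=0
t=1: arr=0 -> substrate=0 bound=2 product=0
t=2: arr=0 -> substrate=0 bound=2 product=0
t=3: arr=3 -> substrate=2 bound=3 product=0
t=4: arr=0 -> substrate=0 bound=3 product=2
t=5: arr=2 -> substrate=2 bound=3 product=2
t=6: arr=0 -> substrate=2 bound=3 product=2
t=7: arr=0 -> substrate=1 bound=3 product=3
t=8: arr=0 -> substrate=0 bound=2 product=5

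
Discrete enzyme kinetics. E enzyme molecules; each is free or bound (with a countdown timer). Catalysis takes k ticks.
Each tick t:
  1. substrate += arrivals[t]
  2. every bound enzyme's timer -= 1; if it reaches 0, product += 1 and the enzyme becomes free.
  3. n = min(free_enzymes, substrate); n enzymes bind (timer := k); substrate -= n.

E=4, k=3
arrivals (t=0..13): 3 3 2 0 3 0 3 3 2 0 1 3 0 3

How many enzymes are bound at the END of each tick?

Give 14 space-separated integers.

Answer: 3 4 4 4 4 4 4 4 4 4 4 4 4 4

Derivation:
t=0: arr=3 -> substrate=0 bound=3 product=0
t=1: arr=3 -> substrate=2 bound=4 product=0
t=2: arr=2 -> substrate=4 bound=4 product=0
t=3: arr=0 -> substrate=1 bound=4 product=3
t=4: arr=3 -> substrate=3 bound=4 product=4
t=5: arr=0 -> substrate=3 bound=4 product=4
t=6: arr=3 -> substrate=3 bound=4 product=7
t=7: arr=3 -> substrate=5 bound=4 product=8
t=8: arr=2 -> substrate=7 bound=4 product=8
t=9: arr=0 -> substrate=4 bound=4 product=11
t=10: arr=1 -> substrate=4 bound=4 product=12
t=11: arr=3 -> substrate=7 bound=4 product=12
t=12: arr=0 -> substrate=4 bound=4 product=15
t=13: arr=3 -> substrate=6 bound=4 product=16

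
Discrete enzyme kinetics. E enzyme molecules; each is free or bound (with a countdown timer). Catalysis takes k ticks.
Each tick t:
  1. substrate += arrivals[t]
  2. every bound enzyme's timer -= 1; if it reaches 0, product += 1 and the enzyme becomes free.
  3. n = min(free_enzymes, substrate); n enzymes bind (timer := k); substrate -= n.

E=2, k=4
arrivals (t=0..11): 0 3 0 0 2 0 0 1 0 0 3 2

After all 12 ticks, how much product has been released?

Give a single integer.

t=0: arr=0 -> substrate=0 bound=0 product=0
t=1: arr=3 -> substrate=1 bound=2 product=0
t=2: arr=0 -> substrate=1 bound=2 product=0
t=3: arr=0 -> substrate=1 bound=2 product=0
t=4: arr=2 -> substrate=3 bound=2 product=0
t=5: arr=0 -> substrate=1 bound=2 product=2
t=6: arr=0 -> substrate=1 bound=2 product=2
t=7: arr=1 -> substrate=2 bound=2 product=2
t=8: arr=0 -> substrate=2 bound=2 product=2
t=9: arr=0 -> substrate=0 bound=2 product=4
t=10: arr=3 -> substrate=3 bound=2 product=4
t=11: arr=2 -> substrate=5 bound=2 product=4

Answer: 4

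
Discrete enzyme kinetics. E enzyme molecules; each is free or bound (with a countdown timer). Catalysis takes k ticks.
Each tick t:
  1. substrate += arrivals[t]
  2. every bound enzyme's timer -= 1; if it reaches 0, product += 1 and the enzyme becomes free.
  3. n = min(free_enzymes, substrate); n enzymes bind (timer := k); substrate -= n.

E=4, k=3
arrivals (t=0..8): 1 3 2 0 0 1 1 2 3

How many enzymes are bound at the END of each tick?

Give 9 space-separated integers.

t=0: arr=1 -> substrate=0 bound=1 product=0
t=1: arr=3 -> substrate=0 bound=4 product=0
t=2: arr=2 -> substrate=2 bound=4 product=0
t=3: arr=0 -> substrate=1 bound=4 product=1
t=4: arr=0 -> substrate=0 bound=2 product=4
t=5: arr=1 -> substrate=0 bound=3 product=4
t=6: arr=1 -> substrate=0 bound=3 product=5
t=7: arr=2 -> substrate=0 bound=4 product=6
t=8: arr=3 -> substrate=2 bound=4 product=7

Answer: 1 4 4 4 2 3 3 4 4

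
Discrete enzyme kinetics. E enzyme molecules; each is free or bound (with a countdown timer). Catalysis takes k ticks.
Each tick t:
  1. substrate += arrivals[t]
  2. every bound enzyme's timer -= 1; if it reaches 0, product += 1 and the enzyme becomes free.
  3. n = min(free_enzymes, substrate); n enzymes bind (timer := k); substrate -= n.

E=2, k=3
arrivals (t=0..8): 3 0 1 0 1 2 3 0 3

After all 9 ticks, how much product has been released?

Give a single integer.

Answer: 4

Derivation:
t=0: arr=3 -> substrate=1 bound=2 product=0
t=1: arr=0 -> substrate=1 bound=2 product=0
t=2: arr=1 -> substrate=2 bound=2 product=0
t=3: arr=0 -> substrate=0 bound=2 product=2
t=4: arr=1 -> substrate=1 bound=2 product=2
t=5: arr=2 -> substrate=3 bound=2 product=2
t=6: arr=3 -> substrate=4 bound=2 product=4
t=7: arr=0 -> substrate=4 bound=2 product=4
t=8: arr=3 -> substrate=7 bound=2 product=4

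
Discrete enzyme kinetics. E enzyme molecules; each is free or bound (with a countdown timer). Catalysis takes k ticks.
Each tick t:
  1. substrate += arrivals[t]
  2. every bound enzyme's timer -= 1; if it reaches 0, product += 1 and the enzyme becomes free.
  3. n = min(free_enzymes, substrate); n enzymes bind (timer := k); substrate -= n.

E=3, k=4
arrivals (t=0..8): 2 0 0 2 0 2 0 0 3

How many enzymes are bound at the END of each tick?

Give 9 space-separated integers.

Answer: 2 2 2 3 2 3 3 3 3

Derivation:
t=0: arr=2 -> substrate=0 bound=2 product=0
t=1: arr=0 -> substrate=0 bound=2 product=0
t=2: arr=0 -> substrate=0 bound=2 product=0
t=3: arr=2 -> substrate=1 bound=3 product=0
t=4: arr=0 -> substrate=0 bound=2 product=2
t=5: arr=2 -> substrate=1 bound=3 product=2
t=6: arr=0 -> substrate=1 bound=3 product=2
t=7: arr=0 -> substrate=0 bound=3 product=3
t=8: arr=3 -> substrate=2 bound=3 product=4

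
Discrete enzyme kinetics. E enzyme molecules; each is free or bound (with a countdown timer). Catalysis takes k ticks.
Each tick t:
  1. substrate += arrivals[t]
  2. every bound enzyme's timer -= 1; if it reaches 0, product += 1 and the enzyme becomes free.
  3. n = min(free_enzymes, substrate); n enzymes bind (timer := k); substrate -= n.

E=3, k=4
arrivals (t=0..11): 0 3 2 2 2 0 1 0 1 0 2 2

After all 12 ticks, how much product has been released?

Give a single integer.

Answer: 6

Derivation:
t=0: arr=0 -> substrate=0 bound=0 product=0
t=1: arr=3 -> substrate=0 bound=3 product=0
t=2: arr=2 -> substrate=2 bound=3 product=0
t=3: arr=2 -> substrate=4 bound=3 product=0
t=4: arr=2 -> substrate=6 bound=3 product=0
t=5: arr=0 -> substrate=3 bound=3 product=3
t=6: arr=1 -> substrate=4 bound=3 product=3
t=7: arr=0 -> substrate=4 bound=3 product=3
t=8: arr=1 -> substrate=5 bound=3 product=3
t=9: arr=0 -> substrate=2 bound=3 product=6
t=10: arr=2 -> substrate=4 bound=3 product=6
t=11: arr=2 -> substrate=6 bound=3 product=6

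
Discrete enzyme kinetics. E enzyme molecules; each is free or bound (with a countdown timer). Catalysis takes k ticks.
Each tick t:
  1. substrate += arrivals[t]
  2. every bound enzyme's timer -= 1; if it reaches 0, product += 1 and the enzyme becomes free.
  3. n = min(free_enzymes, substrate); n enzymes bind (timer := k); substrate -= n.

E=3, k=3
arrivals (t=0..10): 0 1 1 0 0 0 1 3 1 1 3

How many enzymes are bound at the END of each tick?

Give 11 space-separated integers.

t=0: arr=0 -> substrate=0 bound=0 product=0
t=1: arr=1 -> substrate=0 bound=1 product=0
t=2: arr=1 -> substrate=0 bound=2 product=0
t=3: arr=0 -> substrate=0 bound=2 product=0
t=4: arr=0 -> substrate=0 bound=1 product=1
t=5: arr=0 -> substrate=0 bound=0 product=2
t=6: arr=1 -> substrate=0 bound=1 product=2
t=7: arr=3 -> substrate=1 bound=3 product=2
t=8: arr=1 -> substrate=2 bound=3 product=2
t=9: arr=1 -> substrate=2 bound=3 product=3
t=10: arr=3 -> substrate=3 bound=3 product=5

Answer: 0 1 2 2 1 0 1 3 3 3 3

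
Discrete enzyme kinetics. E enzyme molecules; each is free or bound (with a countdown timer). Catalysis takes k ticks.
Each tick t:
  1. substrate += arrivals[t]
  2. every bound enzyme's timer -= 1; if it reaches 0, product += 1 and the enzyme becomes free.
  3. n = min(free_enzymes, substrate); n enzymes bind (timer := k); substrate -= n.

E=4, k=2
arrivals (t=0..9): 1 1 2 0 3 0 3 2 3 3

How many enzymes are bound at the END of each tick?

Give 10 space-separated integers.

t=0: arr=1 -> substrate=0 bound=1 product=0
t=1: arr=1 -> substrate=0 bound=2 product=0
t=2: arr=2 -> substrate=0 bound=3 product=1
t=3: arr=0 -> substrate=0 bound=2 product=2
t=4: arr=3 -> substrate=0 bound=3 product=4
t=5: arr=0 -> substrate=0 bound=3 product=4
t=6: arr=3 -> substrate=0 bound=3 product=7
t=7: arr=2 -> substrate=1 bound=4 product=7
t=8: arr=3 -> substrate=1 bound=4 product=10
t=9: arr=3 -> substrate=3 bound=4 product=11

Answer: 1 2 3 2 3 3 3 4 4 4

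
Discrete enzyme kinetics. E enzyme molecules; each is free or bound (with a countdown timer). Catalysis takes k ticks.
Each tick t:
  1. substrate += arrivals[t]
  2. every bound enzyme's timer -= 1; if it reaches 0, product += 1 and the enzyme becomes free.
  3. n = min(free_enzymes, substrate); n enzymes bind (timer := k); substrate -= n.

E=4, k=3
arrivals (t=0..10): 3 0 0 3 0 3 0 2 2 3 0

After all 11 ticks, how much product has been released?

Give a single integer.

t=0: arr=3 -> substrate=0 bound=3 product=0
t=1: arr=0 -> substrate=0 bound=3 product=0
t=2: arr=0 -> substrate=0 bound=3 product=0
t=3: arr=3 -> substrate=0 bound=3 product=3
t=4: arr=0 -> substrate=0 bound=3 product=3
t=5: arr=3 -> substrate=2 bound=4 product=3
t=6: arr=0 -> substrate=0 bound=3 product=6
t=7: arr=2 -> substrate=1 bound=4 product=6
t=8: arr=2 -> substrate=2 bound=4 product=7
t=9: arr=3 -> substrate=3 bound=4 product=9
t=10: arr=0 -> substrate=2 bound=4 product=10

Answer: 10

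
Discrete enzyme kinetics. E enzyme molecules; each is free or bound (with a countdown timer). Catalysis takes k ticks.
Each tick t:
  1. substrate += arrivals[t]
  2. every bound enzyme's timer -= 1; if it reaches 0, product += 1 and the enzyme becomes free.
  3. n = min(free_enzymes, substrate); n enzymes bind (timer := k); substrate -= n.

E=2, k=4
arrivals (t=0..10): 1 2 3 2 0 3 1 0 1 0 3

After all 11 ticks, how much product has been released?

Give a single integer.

Answer: 4

Derivation:
t=0: arr=1 -> substrate=0 bound=1 product=0
t=1: arr=2 -> substrate=1 bound=2 product=0
t=2: arr=3 -> substrate=4 bound=2 product=0
t=3: arr=2 -> substrate=6 bound=2 product=0
t=4: arr=0 -> substrate=5 bound=2 product=1
t=5: arr=3 -> substrate=7 bound=2 product=2
t=6: arr=1 -> substrate=8 bound=2 product=2
t=7: arr=0 -> substrate=8 bound=2 product=2
t=8: arr=1 -> substrate=8 bound=2 product=3
t=9: arr=0 -> substrate=7 bound=2 product=4
t=10: arr=3 -> substrate=10 bound=2 product=4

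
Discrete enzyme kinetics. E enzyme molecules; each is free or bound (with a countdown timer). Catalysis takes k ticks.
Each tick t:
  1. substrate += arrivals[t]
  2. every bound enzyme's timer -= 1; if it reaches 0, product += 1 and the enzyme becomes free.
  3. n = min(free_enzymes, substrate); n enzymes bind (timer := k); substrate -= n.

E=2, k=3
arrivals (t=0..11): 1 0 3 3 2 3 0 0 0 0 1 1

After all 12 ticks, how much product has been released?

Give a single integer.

Answer: 6

Derivation:
t=0: arr=1 -> substrate=0 bound=1 product=0
t=1: arr=0 -> substrate=0 bound=1 product=0
t=2: arr=3 -> substrate=2 bound=2 product=0
t=3: arr=3 -> substrate=4 bound=2 product=1
t=4: arr=2 -> substrate=6 bound=2 product=1
t=5: arr=3 -> substrate=8 bound=2 product=2
t=6: arr=0 -> substrate=7 bound=2 product=3
t=7: arr=0 -> substrate=7 bound=2 product=3
t=8: arr=0 -> substrate=6 bound=2 product=4
t=9: arr=0 -> substrate=5 bound=2 product=5
t=10: arr=1 -> substrate=6 bound=2 product=5
t=11: arr=1 -> substrate=6 bound=2 product=6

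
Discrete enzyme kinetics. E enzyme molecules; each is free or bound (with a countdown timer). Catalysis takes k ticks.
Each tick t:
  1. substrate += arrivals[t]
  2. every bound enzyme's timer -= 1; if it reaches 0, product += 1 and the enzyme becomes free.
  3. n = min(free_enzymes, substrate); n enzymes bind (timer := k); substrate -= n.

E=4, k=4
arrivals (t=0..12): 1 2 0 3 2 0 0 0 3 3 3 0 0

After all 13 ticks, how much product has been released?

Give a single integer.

Answer: 9

Derivation:
t=0: arr=1 -> substrate=0 bound=1 product=0
t=1: arr=2 -> substrate=0 bound=3 product=0
t=2: arr=0 -> substrate=0 bound=3 product=0
t=3: arr=3 -> substrate=2 bound=4 product=0
t=4: arr=2 -> substrate=3 bound=4 product=1
t=5: arr=0 -> substrate=1 bound=4 product=3
t=6: arr=0 -> substrate=1 bound=4 product=3
t=7: arr=0 -> substrate=0 bound=4 product=4
t=8: arr=3 -> substrate=2 bound=4 product=5
t=9: arr=3 -> substrate=3 bound=4 product=7
t=10: arr=3 -> substrate=6 bound=4 product=7
t=11: arr=0 -> substrate=5 bound=4 product=8
t=12: arr=0 -> substrate=4 bound=4 product=9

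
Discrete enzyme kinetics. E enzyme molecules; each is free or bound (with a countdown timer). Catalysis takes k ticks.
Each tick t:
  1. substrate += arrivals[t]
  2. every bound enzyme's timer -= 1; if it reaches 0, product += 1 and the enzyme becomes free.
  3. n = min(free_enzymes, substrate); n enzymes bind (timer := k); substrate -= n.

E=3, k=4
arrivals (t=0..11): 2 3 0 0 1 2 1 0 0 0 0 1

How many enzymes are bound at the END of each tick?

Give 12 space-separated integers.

Answer: 2 3 3 3 3 3 3 3 3 3 3 3

Derivation:
t=0: arr=2 -> substrate=0 bound=2 product=0
t=1: arr=3 -> substrate=2 bound=3 product=0
t=2: arr=0 -> substrate=2 bound=3 product=0
t=3: arr=0 -> substrate=2 bound=3 product=0
t=4: arr=1 -> substrate=1 bound=3 product=2
t=5: arr=2 -> substrate=2 bound=3 product=3
t=6: arr=1 -> substrate=3 bound=3 product=3
t=7: arr=0 -> substrate=3 bound=3 product=3
t=8: arr=0 -> substrate=1 bound=3 product=5
t=9: arr=0 -> substrate=0 bound=3 product=6
t=10: arr=0 -> substrate=0 bound=3 product=6
t=11: arr=1 -> substrate=1 bound=3 product=6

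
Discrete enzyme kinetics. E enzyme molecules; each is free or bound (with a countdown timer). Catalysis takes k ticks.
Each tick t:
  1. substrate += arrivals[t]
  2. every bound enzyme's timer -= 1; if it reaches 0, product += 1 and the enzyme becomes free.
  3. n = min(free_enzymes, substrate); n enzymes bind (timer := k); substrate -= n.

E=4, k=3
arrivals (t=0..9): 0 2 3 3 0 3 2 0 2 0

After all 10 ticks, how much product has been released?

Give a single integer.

Answer: 8

Derivation:
t=0: arr=0 -> substrate=0 bound=0 product=0
t=1: arr=2 -> substrate=0 bound=2 product=0
t=2: arr=3 -> substrate=1 bound=4 product=0
t=3: arr=3 -> substrate=4 bound=4 product=0
t=4: arr=0 -> substrate=2 bound=4 product=2
t=5: arr=3 -> substrate=3 bound=4 product=4
t=6: arr=2 -> substrate=5 bound=4 product=4
t=7: arr=0 -> substrate=3 bound=4 product=6
t=8: arr=2 -> substrate=3 bound=4 product=8
t=9: arr=0 -> substrate=3 bound=4 product=8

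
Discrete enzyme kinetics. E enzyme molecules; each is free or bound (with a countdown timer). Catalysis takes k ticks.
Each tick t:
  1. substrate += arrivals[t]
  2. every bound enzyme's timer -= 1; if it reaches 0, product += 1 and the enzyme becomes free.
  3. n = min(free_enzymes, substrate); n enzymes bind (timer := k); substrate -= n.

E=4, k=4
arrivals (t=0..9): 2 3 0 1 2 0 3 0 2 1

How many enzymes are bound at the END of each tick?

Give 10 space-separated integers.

Answer: 2 4 4 4 4 4 4 4 4 4

Derivation:
t=0: arr=2 -> substrate=0 bound=2 product=0
t=1: arr=3 -> substrate=1 bound=4 product=0
t=2: arr=0 -> substrate=1 bound=4 product=0
t=3: arr=1 -> substrate=2 bound=4 product=0
t=4: arr=2 -> substrate=2 bound=4 product=2
t=5: arr=0 -> substrate=0 bound=4 product=4
t=6: arr=3 -> substrate=3 bound=4 product=4
t=7: arr=0 -> substrate=3 bound=4 product=4
t=8: arr=2 -> substrate=3 bound=4 product=6
t=9: arr=1 -> substrate=2 bound=4 product=8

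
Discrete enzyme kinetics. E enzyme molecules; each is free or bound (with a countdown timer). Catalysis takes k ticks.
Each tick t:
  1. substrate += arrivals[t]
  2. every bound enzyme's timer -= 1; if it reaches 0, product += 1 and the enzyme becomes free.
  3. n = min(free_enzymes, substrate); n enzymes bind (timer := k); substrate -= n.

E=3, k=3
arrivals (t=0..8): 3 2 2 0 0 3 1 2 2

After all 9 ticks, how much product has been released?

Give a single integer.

t=0: arr=3 -> substrate=0 bound=3 product=0
t=1: arr=2 -> substrate=2 bound=3 product=0
t=2: arr=2 -> substrate=4 bound=3 product=0
t=3: arr=0 -> substrate=1 bound=3 product=3
t=4: arr=0 -> substrate=1 bound=3 product=3
t=5: arr=3 -> substrate=4 bound=3 product=3
t=6: arr=1 -> substrate=2 bound=3 product=6
t=7: arr=2 -> substrate=4 bound=3 product=6
t=8: arr=2 -> substrate=6 bound=3 product=6

Answer: 6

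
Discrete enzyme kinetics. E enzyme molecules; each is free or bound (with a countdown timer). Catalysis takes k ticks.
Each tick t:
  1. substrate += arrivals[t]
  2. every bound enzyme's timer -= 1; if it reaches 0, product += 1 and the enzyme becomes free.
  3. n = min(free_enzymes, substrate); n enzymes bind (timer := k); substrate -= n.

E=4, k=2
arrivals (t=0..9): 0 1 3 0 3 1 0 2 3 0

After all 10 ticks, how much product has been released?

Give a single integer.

t=0: arr=0 -> substrate=0 bound=0 product=0
t=1: arr=1 -> substrate=0 bound=1 product=0
t=2: arr=3 -> substrate=0 bound=4 product=0
t=3: arr=0 -> substrate=0 bound=3 product=1
t=4: arr=3 -> substrate=0 bound=3 product=4
t=5: arr=1 -> substrate=0 bound=4 product=4
t=6: arr=0 -> substrate=0 bound=1 product=7
t=7: arr=2 -> substrate=0 bound=2 product=8
t=8: arr=3 -> substrate=1 bound=4 product=8
t=9: arr=0 -> substrate=0 bound=3 product=10

Answer: 10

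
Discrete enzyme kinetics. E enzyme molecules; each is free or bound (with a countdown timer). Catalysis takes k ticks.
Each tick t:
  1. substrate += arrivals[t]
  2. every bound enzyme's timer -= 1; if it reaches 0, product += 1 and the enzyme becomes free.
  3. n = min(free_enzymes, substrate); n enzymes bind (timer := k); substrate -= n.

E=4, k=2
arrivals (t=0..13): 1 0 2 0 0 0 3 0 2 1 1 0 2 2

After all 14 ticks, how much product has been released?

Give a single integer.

Answer: 10

Derivation:
t=0: arr=1 -> substrate=0 bound=1 product=0
t=1: arr=0 -> substrate=0 bound=1 product=0
t=2: arr=2 -> substrate=0 bound=2 product=1
t=3: arr=0 -> substrate=0 bound=2 product=1
t=4: arr=0 -> substrate=0 bound=0 product=3
t=5: arr=0 -> substrate=0 bound=0 product=3
t=6: arr=3 -> substrate=0 bound=3 product=3
t=7: arr=0 -> substrate=0 bound=3 product=3
t=8: arr=2 -> substrate=0 bound=2 product=6
t=9: arr=1 -> substrate=0 bound=3 product=6
t=10: arr=1 -> substrate=0 bound=2 product=8
t=11: arr=0 -> substrate=0 bound=1 product=9
t=12: arr=2 -> substrate=0 bound=2 product=10
t=13: arr=2 -> substrate=0 bound=4 product=10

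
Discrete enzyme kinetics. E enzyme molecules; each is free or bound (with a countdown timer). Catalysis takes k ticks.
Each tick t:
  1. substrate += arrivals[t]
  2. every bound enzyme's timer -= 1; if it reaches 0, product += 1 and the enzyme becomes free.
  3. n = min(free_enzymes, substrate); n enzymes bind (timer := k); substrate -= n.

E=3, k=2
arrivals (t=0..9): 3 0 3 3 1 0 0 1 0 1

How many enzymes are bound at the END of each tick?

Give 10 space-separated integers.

Answer: 3 3 3 3 3 3 1 2 1 1

Derivation:
t=0: arr=3 -> substrate=0 bound=3 product=0
t=1: arr=0 -> substrate=0 bound=3 product=0
t=2: arr=3 -> substrate=0 bound=3 product=3
t=3: arr=3 -> substrate=3 bound=3 product=3
t=4: arr=1 -> substrate=1 bound=3 product=6
t=5: arr=0 -> substrate=1 bound=3 product=6
t=6: arr=0 -> substrate=0 bound=1 product=9
t=7: arr=1 -> substrate=0 bound=2 product=9
t=8: arr=0 -> substrate=0 bound=1 product=10
t=9: arr=1 -> substrate=0 bound=1 product=11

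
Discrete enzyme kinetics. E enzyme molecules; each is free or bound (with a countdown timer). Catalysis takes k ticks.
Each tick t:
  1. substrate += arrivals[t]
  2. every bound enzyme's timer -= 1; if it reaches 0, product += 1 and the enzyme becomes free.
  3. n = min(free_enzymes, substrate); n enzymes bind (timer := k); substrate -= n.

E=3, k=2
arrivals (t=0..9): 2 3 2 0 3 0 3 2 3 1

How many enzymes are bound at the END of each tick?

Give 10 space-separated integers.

t=0: arr=2 -> substrate=0 bound=2 product=0
t=1: arr=3 -> substrate=2 bound=3 product=0
t=2: arr=2 -> substrate=2 bound=3 product=2
t=3: arr=0 -> substrate=1 bound=3 product=3
t=4: arr=3 -> substrate=2 bound=3 product=5
t=5: arr=0 -> substrate=1 bound=3 product=6
t=6: arr=3 -> substrate=2 bound=3 product=8
t=7: arr=2 -> substrate=3 bound=3 product=9
t=8: arr=3 -> substrate=4 bound=3 product=11
t=9: arr=1 -> substrate=4 bound=3 product=12

Answer: 2 3 3 3 3 3 3 3 3 3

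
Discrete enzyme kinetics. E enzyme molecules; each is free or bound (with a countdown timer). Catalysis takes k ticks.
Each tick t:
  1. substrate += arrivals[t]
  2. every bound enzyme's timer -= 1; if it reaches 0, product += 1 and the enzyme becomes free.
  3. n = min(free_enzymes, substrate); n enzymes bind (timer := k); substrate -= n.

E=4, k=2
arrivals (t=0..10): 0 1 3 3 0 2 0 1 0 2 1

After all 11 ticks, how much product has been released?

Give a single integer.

Answer: 10

Derivation:
t=0: arr=0 -> substrate=0 bound=0 product=0
t=1: arr=1 -> substrate=0 bound=1 product=0
t=2: arr=3 -> substrate=0 bound=4 product=0
t=3: arr=3 -> substrate=2 bound=4 product=1
t=4: arr=0 -> substrate=0 bound=3 product=4
t=5: arr=2 -> substrate=0 bound=4 product=5
t=6: arr=0 -> substrate=0 bound=2 product=7
t=7: arr=1 -> substrate=0 bound=1 product=9
t=8: arr=0 -> substrate=0 bound=1 product=9
t=9: arr=2 -> substrate=0 bound=2 product=10
t=10: arr=1 -> substrate=0 bound=3 product=10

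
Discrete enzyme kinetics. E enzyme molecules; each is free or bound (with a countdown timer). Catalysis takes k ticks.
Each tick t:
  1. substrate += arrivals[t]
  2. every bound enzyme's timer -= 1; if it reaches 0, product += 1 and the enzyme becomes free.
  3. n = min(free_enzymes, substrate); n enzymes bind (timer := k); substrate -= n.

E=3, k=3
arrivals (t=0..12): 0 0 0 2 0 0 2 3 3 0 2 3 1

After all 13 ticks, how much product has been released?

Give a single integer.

t=0: arr=0 -> substrate=0 bound=0 product=0
t=1: arr=0 -> substrate=0 bound=0 product=0
t=2: arr=0 -> substrate=0 bound=0 product=0
t=3: arr=2 -> substrate=0 bound=2 product=0
t=4: arr=0 -> substrate=0 bound=2 product=0
t=5: arr=0 -> substrate=0 bound=2 product=0
t=6: arr=2 -> substrate=0 bound=2 product=2
t=7: arr=3 -> substrate=2 bound=3 product=2
t=8: arr=3 -> substrate=5 bound=3 product=2
t=9: arr=0 -> substrate=3 bound=3 product=4
t=10: arr=2 -> substrate=4 bound=3 product=5
t=11: arr=3 -> substrate=7 bound=3 product=5
t=12: arr=1 -> substrate=6 bound=3 product=7

Answer: 7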